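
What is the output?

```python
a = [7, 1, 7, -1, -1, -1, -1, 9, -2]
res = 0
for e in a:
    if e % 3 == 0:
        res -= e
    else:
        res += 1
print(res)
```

-1

e=7: not %3==0, res = 0+1 = 1
e=1: not %3==0, res = 1+1 = 2
e=7: not %3==0, res = 2+1 = 3
e=-1: not %3==0, res = 3+1 = 4
e=-1: not %3==0, res = 4+1 = 5
e=-1: not %3==0, res = 5+1 = 6
e=-1: not %3==0, res = 6+1 = 7
e=9: %3==0, res = 7-9 = -2
e=-2: not %3==0, res = (-2)+1 = -1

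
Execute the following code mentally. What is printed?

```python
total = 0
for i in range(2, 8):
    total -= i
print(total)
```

i=2: total = 0-2 = -2
i=3: total = (-2)-3 = -5
i=4: total = (-5)-4 = -9
i=5: total = (-9)-5 = -14
i=6: total = (-14)-6 = -20
i=7: total = (-20)-7 = -27

-27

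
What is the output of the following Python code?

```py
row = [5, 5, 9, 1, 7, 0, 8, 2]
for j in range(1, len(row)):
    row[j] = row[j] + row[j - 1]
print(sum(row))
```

180

j=1: row[1] = 5+5 = 10 → [5, 10, 9, 1, 7, 0, 8, 2]
j=2: row[2] = 9+10 = 19 → [5, 10, 19, 1, 7, 0, 8, 2]
j=3: row[3] = 1+19 = 20 → [5, 10, 19, 20, 7, 0, 8, 2]
j=4: row[4] = 7+20 = 27 → [5, 10, 19, 20, 27, 0, 8, 2]
j=5: row[5] = 0+27 = 27 → [5, 10, 19, 20, 27, 27, 8, 2]
j=6: row[6] = 8+27 = 35 → [5, 10, 19, 20, 27, 27, 35, 2]
j=7: row[7] = 2+35 = 37 → [5, 10, 19, 20, 27, 27, 35, 37]
sum = 180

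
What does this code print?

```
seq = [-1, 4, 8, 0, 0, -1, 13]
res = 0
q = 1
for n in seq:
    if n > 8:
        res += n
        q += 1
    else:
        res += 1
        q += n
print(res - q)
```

n=-1: not >8, res = 0+1 = 1; q=0
n=4: not >8, res = 1+1 = 2; q=4
n=8: not >8, res = 2+1 = 3; q=12
n=0: not >8, res = 3+1 = 4; q=12
n=0: not >8, res = 4+1 = 5; q=12
n=-1: not >8, res = 5+1 = 6; q=11
n=13: >8, res = 6+13 = 19; q=12
res-q = 19-12 = 7

7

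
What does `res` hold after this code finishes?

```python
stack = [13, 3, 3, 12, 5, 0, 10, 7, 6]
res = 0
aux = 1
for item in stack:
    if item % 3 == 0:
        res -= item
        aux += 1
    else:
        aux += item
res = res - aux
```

item=13: not %3==0; aux=14
item=3: %3==0, res = 0-3 = -3; aux=15
item=3: %3==0, res = (-3)-3 = -6; aux=16
item=12: %3==0, res = (-6)-12 = -18; aux=17
item=5: not %3==0; aux=22
item=0: %3==0, res = (-18)-0 = -18; aux=23
item=10: not %3==0; aux=33
item=7: not %3==0; aux=40
item=6: %3==0, res = (-18)-6 = -24; aux=41
res-aux = (-24)-41 = -65

-65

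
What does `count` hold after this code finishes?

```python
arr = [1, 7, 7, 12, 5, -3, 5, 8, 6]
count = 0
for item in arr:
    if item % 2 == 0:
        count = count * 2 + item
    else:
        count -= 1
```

34

item=1: not even, count = 0-1 = -1
item=7: not even, count = (-1)-1 = -2
item=7: not even, count = (-2)-1 = -3
item=12: even, count = (-3)*2+12 = 6
item=5: not even, count = 6-1 = 5
item=-3: not even, count = 5-1 = 4
item=5: not even, count = 4-1 = 3
item=8: even, count = 3*2+8 = 14
item=6: even, count = 14*2+6 = 34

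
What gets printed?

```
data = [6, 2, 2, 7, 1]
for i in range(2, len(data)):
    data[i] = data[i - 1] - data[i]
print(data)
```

[6, 2, 0, -7, -8]

i=2: data[2] = 2-2 = 0 → [6, 2, 0, 7, 1]
i=3: data[3] = 0-7 = -7 → [6, 2, 0, -7, 1]
i=4: data[4] = (-7)-1 = -8 → [6, 2, 0, -7, -8]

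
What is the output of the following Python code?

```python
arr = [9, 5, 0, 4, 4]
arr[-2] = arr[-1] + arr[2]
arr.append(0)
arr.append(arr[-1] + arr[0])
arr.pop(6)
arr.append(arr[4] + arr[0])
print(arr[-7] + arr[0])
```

18

arr[-2] = arr[-1]+arr[2] = 4+0 = 4 → [9, 5, 0, 4, 4]
append 0 → [9, 5, 0, 4, 4, 0]
append arr[-1]+arr[0] = 0+9 = 9 → [9, 5, 0, 4, 4, 0, 9]
pop(6) removes 9 → [9, 5, 0, 4, 4, 0]
append arr[4]+arr[0] = 4+9 = 13 → [9, 5, 0, 4, 4, 0, 13]
arr[-7]+arr[0] = 9+9 = 18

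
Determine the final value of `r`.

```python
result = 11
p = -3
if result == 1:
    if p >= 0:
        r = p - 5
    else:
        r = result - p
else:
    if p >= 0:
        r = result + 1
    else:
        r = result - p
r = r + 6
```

result=11, p=-3
result == 1 is False; p >= 0 is False
→ r = result - p = 14
r = 14+6 = 20

20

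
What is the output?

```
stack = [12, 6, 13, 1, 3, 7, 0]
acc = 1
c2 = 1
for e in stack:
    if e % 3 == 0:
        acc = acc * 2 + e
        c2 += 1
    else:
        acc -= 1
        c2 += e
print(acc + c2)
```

e=12: %3==0, acc = 1*2+12 = 14; c2=2
e=6: %3==0, acc = 14*2+6 = 34; c2=3
e=13: not %3==0, acc = 34-1 = 33; c2=16
e=1: not %3==0, acc = 33-1 = 32; c2=17
e=3: %3==0, acc = 32*2+3 = 67; c2=18
e=7: not %3==0, acc = 67-1 = 66; c2=25
e=0: %3==0, acc = 66*2+0 = 132; c2=26
acc+c2 = 132+26 = 158

158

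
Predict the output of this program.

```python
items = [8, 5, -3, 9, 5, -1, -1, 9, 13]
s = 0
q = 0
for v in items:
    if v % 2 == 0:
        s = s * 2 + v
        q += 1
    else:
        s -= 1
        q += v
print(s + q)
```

v=8: even, s = 0*2+8 = 8; q=1
v=5: not even, s = 8-1 = 7; q=6
v=-3: not even, s = 7-1 = 6; q=3
v=9: not even, s = 6-1 = 5; q=12
v=5: not even, s = 5-1 = 4; q=17
v=-1: not even, s = 4-1 = 3; q=16
v=-1: not even, s = 3-1 = 2; q=15
v=9: not even, s = 2-1 = 1; q=24
v=13: not even, s = 1-1 = 0; q=37
s+q = 0+37 = 37

37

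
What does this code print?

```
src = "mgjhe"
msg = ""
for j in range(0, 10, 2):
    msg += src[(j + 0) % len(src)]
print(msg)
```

mjegh

j=0: add src[0]='m' → 'm'
j=2: add src[2]='j' → 'mj'
j=4: add src[4]='e' → 'mje'
j=6: add src[1]='g' → 'mjeg'
j=8: add src[3]='h' → 'mjegh'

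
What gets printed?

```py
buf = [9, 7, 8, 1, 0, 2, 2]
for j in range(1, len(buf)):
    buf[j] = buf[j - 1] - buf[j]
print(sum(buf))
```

-29

j=1: buf[1] = 9-7 = 2 → [9, 2, 8, 1, 0, 2, 2]
j=2: buf[2] = 2-8 = -6 → [9, 2, -6, 1, 0, 2, 2]
j=3: buf[3] = (-6)-1 = -7 → [9, 2, -6, -7, 0, 2, 2]
j=4: buf[4] = (-7)-0 = -7 → [9, 2, -6, -7, -7, 2, 2]
j=5: buf[5] = (-7)-2 = -9 → [9, 2, -6, -7, -7, -9, 2]
j=6: buf[6] = (-9)-2 = -11 → [9, 2, -6, -7, -7, -9, -11]
sum = -29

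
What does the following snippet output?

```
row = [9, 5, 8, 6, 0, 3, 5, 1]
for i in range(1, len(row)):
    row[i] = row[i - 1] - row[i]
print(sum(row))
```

i=1: row[1] = 9-5 = 4 → [9, 4, 8, 6, 0, 3, 5, 1]
i=2: row[2] = 4-8 = -4 → [9, 4, -4, 6, 0, 3, 5, 1]
i=3: row[3] = (-4)-6 = -10 → [9, 4, -4, -10, 0, 3, 5, 1]
i=4: row[4] = (-10)-0 = -10 → [9, 4, -4, -10, -10, 3, 5, 1]
i=5: row[5] = (-10)-3 = -13 → [9, 4, -4, -10, -10, -13, 5, 1]
i=6: row[6] = (-13)-5 = -18 → [9, 4, -4, -10, -10, -13, -18, 1]
i=7: row[7] = (-18)-1 = -19 → [9, 4, -4, -10, -10, -13, -18, -19]
sum = -61

-61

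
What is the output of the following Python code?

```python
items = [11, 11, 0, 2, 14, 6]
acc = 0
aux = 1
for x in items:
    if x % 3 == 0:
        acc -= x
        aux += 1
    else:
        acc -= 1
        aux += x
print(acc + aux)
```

31

x=11: not %3==0, acc = 0-1 = -1; aux=12
x=11: not %3==0, acc = (-1)-1 = -2; aux=23
x=0: %3==0, acc = (-2)-0 = -2; aux=24
x=2: not %3==0, acc = (-2)-1 = -3; aux=26
x=14: not %3==0, acc = (-3)-1 = -4; aux=40
x=6: %3==0, acc = (-4)-6 = -10; aux=41
acc+aux = (-10)+41 = 31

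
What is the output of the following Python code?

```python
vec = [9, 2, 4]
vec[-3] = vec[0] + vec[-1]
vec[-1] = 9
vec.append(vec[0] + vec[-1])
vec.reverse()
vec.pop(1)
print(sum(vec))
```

37

vec[-3] = vec[0]+vec[-1] = 9+4 = 13 → [13, 2, 4]
vec[-1] = 9 → [13, 2, 9]
append vec[0]+vec[-1] = 13+9 = 22 → [13, 2, 9, 22]
reverse → [22, 9, 2, 13]
pop(1) removes 9 → [22, 2, 13]
sum = 37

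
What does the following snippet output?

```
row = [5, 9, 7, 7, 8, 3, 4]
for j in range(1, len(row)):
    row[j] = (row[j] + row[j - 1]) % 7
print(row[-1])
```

j=1: row[1] = (9+5)%7 = 0 → [5, 0, 7, 7, 8, 3, 4]
j=2: row[2] = (7+0)%7 = 0 → [5, 0, 0, 7, 8, 3, 4]
j=3: row[3] = (7+0)%7 = 0 → [5, 0, 0, 0, 8, 3, 4]
j=4: row[4] = (8+0)%7 = 1 → [5, 0, 0, 0, 1, 3, 4]
j=5: row[5] = (3+1)%7 = 4 → [5, 0, 0, 0, 1, 4, 4]
j=6: row[6] = (4+4)%7 = 1 → [5, 0, 0, 0, 1, 4, 1]

1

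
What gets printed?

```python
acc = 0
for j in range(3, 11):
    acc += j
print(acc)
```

j=3: acc = 0+3 = 3
j=4: acc = 3+4 = 7
j=5: acc = 7+5 = 12
j=6: acc = 12+6 = 18
j=7: acc = 18+7 = 25
j=8: acc = 25+8 = 33
j=9: acc = 33+9 = 42
j=10: acc = 42+10 = 52

52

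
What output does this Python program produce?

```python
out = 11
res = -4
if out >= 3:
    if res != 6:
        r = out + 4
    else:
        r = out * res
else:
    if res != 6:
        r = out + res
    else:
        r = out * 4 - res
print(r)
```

out=11, res=-4
out >= 3 is True; res != 6 is True
→ r = out + 4 = 15

15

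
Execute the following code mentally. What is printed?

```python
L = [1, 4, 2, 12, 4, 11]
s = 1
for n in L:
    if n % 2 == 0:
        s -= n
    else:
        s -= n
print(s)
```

-33

n=1: not even, s = 1-1 = 0
n=4: even, s = 0-4 = -4
n=2: even, s = (-4)-2 = -6
n=12: even, s = (-6)-12 = -18
n=4: even, s = (-18)-4 = -22
n=11: not even, s = (-22)-11 = -33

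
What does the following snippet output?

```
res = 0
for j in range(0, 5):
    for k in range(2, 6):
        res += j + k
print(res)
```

110

j=0,k=2: res = 0+2 = 2
j=0,k=3: res = 2+3 = 5
j=0,k=4: res = 5+4 = 9
j=0,k=5: res = 9+5 = 14
j=1,k=2: res = 14+3 = 17
j=1,k=3: res = 17+4 = 21
j=1,k=4: res = 21+5 = 26
j=1,k=5: res = 26+6 = 32
j=2,k=2: res = 32+4 = 36
j=2,k=3: res = 36+5 = 41
j=2,k=4: res = 41+6 = 47
j=2,k=5: res = 47+7 = 54
j=3,k=2: res = 54+5 = 59
j=3,k=3: res = 59+6 = 65
j=3,k=4: res = 65+7 = 72
j=3,k=5: res = 72+8 = 80
j=4,k=2: res = 80+6 = 86
j=4,k=3: res = 86+7 = 93
j=4,k=4: res = 93+8 = 101
j=4,k=5: res = 101+9 = 110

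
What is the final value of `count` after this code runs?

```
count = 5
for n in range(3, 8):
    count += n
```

n=3: count = 5+3 = 8
n=4: count = 8+4 = 12
n=5: count = 12+5 = 17
n=6: count = 17+6 = 23
n=7: count = 23+7 = 30

30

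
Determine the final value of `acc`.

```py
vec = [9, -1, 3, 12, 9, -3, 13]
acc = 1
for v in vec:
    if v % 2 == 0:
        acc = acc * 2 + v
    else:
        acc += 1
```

23

v=9: not even, acc = 1+1 = 2
v=-1: not even, acc = 2+1 = 3
v=3: not even, acc = 3+1 = 4
v=12: even, acc = 4*2+12 = 20
v=9: not even, acc = 20+1 = 21
v=-3: not even, acc = 21+1 = 22
v=13: not even, acc = 22+1 = 23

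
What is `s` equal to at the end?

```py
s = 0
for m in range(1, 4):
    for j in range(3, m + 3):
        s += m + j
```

m=1,j=3: s = 0+4 = 4
m=2,j=3: s = 4+5 = 9
m=2,j=4: s = 9+6 = 15
m=3,j=3: s = 15+6 = 21
m=3,j=4: s = 21+7 = 28
m=3,j=5: s = 28+8 = 36

36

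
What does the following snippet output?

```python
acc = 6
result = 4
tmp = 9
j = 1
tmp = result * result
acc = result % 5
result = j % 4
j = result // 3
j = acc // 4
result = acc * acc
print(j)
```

1

tmp = 4*4 = 16
acc = 4%5 = 4
result = 1%4 = 1
j = 1//3 = 0
j = 4//4 = 1
result = 4*4 = 16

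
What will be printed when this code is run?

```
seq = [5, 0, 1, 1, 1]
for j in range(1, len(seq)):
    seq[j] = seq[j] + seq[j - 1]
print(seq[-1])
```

8

j=1: seq[1] = 0+5 = 5 → [5, 5, 1, 1, 1]
j=2: seq[2] = 1+5 = 6 → [5, 5, 6, 1, 1]
j=3: seq[3] = 1+6 = 7 → [5, 5, 6, 7, 1]
j=4: seq[4] = 1+7 = 8 → [5, 5, 6, 7, 8]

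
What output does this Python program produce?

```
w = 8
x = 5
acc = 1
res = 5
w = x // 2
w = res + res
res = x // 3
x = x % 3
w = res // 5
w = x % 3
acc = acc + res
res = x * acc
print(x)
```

2

w = 5//2 = 2
w = 5+5 = 10
res = 5//3 = 1
x = 5%3 = 2
w = 1//5 = 0
w = 2%3 = 2
acc = 1+1 = 2
res = 2*2 = 4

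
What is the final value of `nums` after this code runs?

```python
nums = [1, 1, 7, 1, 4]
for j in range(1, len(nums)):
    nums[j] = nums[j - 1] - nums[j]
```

j=1: nums[1] = 1-1 = 0 → [1, 0, 7, 1, 4]
j=2: nums[2] = 0-7 = -7 → [1, 0, -7, 1, 4]
j=3: nums[3] = (-7)-1 = -8 → [1, 0, -7, -8, 4]
j=4: nums[4] = (-8)-4 = -12 → [1, 0, -7, -8, -12]

[1, 0, -7, -8, -12]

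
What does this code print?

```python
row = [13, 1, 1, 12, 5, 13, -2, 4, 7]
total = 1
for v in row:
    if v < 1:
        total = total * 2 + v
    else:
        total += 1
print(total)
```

14

v=13: not <1, total = 1+1 = 2
v=1: not <1, total = 2+1 = 3
v=1: not <1, total = 3+1 = 4
v=12: not <1, total = 4+1 = 5
v=5: not <1, total = 5+1 = 6
v=13: not <1, total = 6+1 = 7
v=-2: <1, total = 7*2+(-2) = 12
v=4: not <1, total = 12+1 = 13
v=7: not <1, total = 13+1 = 14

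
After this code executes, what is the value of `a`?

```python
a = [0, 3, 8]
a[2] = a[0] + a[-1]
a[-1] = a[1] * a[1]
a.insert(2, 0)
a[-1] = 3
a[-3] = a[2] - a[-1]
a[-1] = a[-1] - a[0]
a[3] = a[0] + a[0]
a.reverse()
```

a[2] = a[0]+a[-1] = 0+8 = 8 → [0, 3, 8]
a[-1] = a[1]*a[1] = 3*3 = 9 → [0, 3, 9]
insert 0 at 2 → [0, 3, 0, 9]
a[-1] = 3 → [0, 3, 0, 3]
a[-3] = a[2]-a[-1] = 0-3 = -3 → [0, -3, 0, 3]
a[-1] = a[-1]-a[0] = 3-0 = 3 → [0, -3, 0, 3]
a[3] = a[0]+a[0] = 0+0 = 0 → [0, -3, 0, 0]
reverse → [0, 0, -3, 0]

[0, 0, -3, 0]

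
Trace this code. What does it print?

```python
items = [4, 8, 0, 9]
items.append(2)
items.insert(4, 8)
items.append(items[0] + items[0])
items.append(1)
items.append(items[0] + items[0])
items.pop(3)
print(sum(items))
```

append 2 → [4, 8, 0, 9, 2]
insert 8 at 4 → [4, 8, 0, 9, 8, 2]
append items[0]+items[0] = 4+4 = 8 → [4, 8, 0, 9, 8, 2, 8]
append 1 → [4, 8, 0, 9, 8, 2, 8, 1]
append items[0]+items[0] = 4+4 = 8 → [4, 8, 0, 9, 8, 2, 8, 1, 8]
pop(3) removes 9 → [4, 8, 0, 8, 2, 8, 1, 8]
sum = 39

39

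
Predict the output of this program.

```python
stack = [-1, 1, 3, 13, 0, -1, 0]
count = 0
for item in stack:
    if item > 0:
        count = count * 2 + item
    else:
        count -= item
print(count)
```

32

item=-1: not >0, count = 0-(-1) = 1
item=1: >0, count = 1*2+1 = 3
item=3: >0, count = 3*2+3 = 9
item=13: >0, count = 9*2+13 = 31
item=0: not >0, count = 31-0 = 31
item=-1: not >0, count = 31-(-1) = 32
item=0: not >0, count = 32-0 = 32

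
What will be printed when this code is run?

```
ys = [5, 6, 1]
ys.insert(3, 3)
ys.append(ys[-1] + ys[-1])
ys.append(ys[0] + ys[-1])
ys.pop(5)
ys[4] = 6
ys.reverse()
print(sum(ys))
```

21

insert 3 at 3 → [5, 6, 1, 3]
append ys[-1]+ys[-1] = 3+3 = 6 → [5, 6, 1, 3, 6]
append ys[0]+ys[-1] = 5+6 = 11 → [5, 6, 1, 3, 6, 11]
pop(5) removes 11 → [5, 6, 1, 3, 6]
ys[4] = 6 → [5, 6, 1, 3, 6]
reverse → [6, 3, 1, 6, 5]
sum = 21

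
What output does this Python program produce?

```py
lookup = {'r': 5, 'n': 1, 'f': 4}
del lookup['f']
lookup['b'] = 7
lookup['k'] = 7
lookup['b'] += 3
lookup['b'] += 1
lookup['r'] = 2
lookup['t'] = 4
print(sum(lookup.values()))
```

del 'f' → {'r': 5, 'n': 1}
lookup['b'] = 7 → {'r': 5, 'n': 1, 'b': 7}
lookup['k'] = 7 → {'r': 5, 'n': 1, 'b': 7, 'k': 7}
lookup['b'] = 7+3 = 10 → {'r': 5, 'n': 1, 'b': 10, 'k': 7}
lookup['b'] = 10+1 = 11 → {'r': 5, 'n': 1, 'b': 11, 'k': 7}
lookup['r'] = 2 → {'r': 2, 'n': 1, 'b': 11, 'k': 7}
lookup['t'] = 4 → {'r': 2, 'n': 1, 'b': 11, 'k': 7, 't': 4}
sum of values = 25

25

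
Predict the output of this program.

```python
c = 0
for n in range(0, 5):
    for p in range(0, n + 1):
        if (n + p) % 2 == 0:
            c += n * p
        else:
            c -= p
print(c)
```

n=0,p=0: even sum, c = 0+0 = 0
n=1,p=0: odd sum, c = 0-0 = 0
n=1,p=1: even sum, c = 0+1 = 1
n=2,p=0: even sum, c = 1+0 = 1
n=2,p=1: odd sum, c = 1-1 = 0
n=2,p=2: even sum, c = 0+4 = 4
n=3,p=0: odd sum, c = 4-0 = 4
n=3,p=1: even sum, c = 4+3 = 7
n=3,p=2: odd sum, c = 7-2 = 5
n=3,p=3: even sum, c = 5+9 = 14
n=4,p=0: even sum, c = 14+0 = 14
n=4,p=1: odd sum, c = 14-1 = 13
n=4,p=2: even sum, c = 13+8 = 21
n=4,p=3: odd sum, c = 21-3 = 18
n=4,p=4: even sum, c = 18+16 = 34

34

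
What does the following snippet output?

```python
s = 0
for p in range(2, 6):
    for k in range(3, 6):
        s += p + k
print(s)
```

90

p=2,k=3: s = 0+5 = 5
p=2,k=4: s = 5+6 = 11
p=2,k=5: s = 11+7 = 18
p=3,k=3: s = 18+6 = 24
p=3,k=4: s = 24+7 = 31
p=3,k=5: s = 31+8 = 39
p=4,k=3: s = 39+7 = 46
p=4,k=4: s = 46+8 = 54
p=4,k=5: s = 54+9 = 63
p=5,k=3: s = 63+8 = 71
p=5,k=4: s = 71+9 = 80
p=5,k=5: s = 80+10 = 90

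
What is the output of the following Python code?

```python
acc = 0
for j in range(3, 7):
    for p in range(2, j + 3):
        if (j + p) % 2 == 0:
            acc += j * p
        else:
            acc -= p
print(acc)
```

j=3,p=2: odd sum, acc = 0-2 = -2
j=3,p=3: even sum, acc = (-2)+9 = 7
j=3,p=4: odd sum, acc = 7-4 = 3
j=3,p=5: even sum, acc = 3+15 = 18
j=4,p=2: even sum, acc = 18+8 = 26
j=4,p=3: odd sum, acc = 26-3 = 23
j=4,p=4: even sum, acc = 23+16 = 39
j=4,p=5: odd sum, acc = 39-5 = 34
j=4,p=6: even sum, acc = 34+24 = 58
j=5,p=2: odd sum, acc = 58-2 = 56
j=5,p=3: even sum, acc = 56+15 = 71
j=5,p=4: odd sum, acc = 71-4 = 67
j=5,p=5: even sum, acc = 67+25 = 92
j=5,p=6: odd sum, acc = 92-6 = 86
j=5,p=7: even sum, acc = 86+35 = 121
j=6,p=2: even sum, acc = 121+12 = 133
j=6,p=3: odd sum, acc = 133-3 = 130
j=6,p=4: even sum, acc = 130+24 = 154
j=6,p=5: odd sum, acc = 154-5 = 149
j=6,p=6: even sum, acc = 149+36 = 185
j=6,p=7: odd sum, acc = 185-7 = 178
j=6,p=8: even sum, acc = 178+48 = 226

226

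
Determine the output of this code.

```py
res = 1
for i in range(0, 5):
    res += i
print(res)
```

i=0: res = 1+0 = 1
i=1: res = 1+1 = 2
i=2: res = 2+2 = 4
i=3: res = 4+3 = 7
i=4: res = 7+4 = 11

11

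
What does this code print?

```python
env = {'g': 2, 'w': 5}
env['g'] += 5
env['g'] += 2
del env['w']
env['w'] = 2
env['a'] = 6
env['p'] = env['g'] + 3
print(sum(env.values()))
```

env['g'] = 2+5 = 7 → {'g': 7, 'w': 5}
env['g'] = 7+2 = 9 → {'g': 9, 'w': 5}
del 'w' → {'g': 9}
env['w'] = 2 → {'g': 9, 'w': 2}
env['a'] = 6 → {'g': 9, 'w': 2, 'a': 6}
env['p'] = env['g']+3 = 12 → {'g': 9, 'w': 2, 'a': 6, 'p': 12}
sum of values = 29

29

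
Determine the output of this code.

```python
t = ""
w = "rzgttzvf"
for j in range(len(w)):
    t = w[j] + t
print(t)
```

fvzttgzr

j=0: prepend 'r' → 'r'
j=1: prepend 'z' → 'zr'
j=2: prepend 'g' → 'gzr'
j=3: prepend 't' → 'tgzr'
j=4: prepend 't' → 'ttgzr'
j=5: prepend 'z' → 'zttgzr'
j=6: prepend 'v' → 'vzttgzr'
j=7: prepend 'f' → 'fvzttgzr'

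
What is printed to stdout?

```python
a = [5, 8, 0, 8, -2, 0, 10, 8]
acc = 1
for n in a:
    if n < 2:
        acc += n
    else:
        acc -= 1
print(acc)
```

n=5: not <2, acc = 1-1 = 0
n=8: not <2, acc = 0-1 = -1
n=0: <2, acc = (-1)+0 = -1
n=8: not <2, acc = (-1)-1 = -2
n=-2: <2, acc = (-2)+(-2) = -4
n=0: <2, acc = (-4)+0 = -4
n=10: not <2, acc = (-4)-1 = -5
n=8: not <2, acc = (-5)-1 = -6

-6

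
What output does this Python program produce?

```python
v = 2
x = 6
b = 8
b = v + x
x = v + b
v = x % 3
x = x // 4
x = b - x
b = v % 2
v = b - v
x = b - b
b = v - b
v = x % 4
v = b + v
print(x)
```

b = 2+6 = 8
x = 2+8 = 10
v = 10%3 = 1
x = 10//4 = 2
x = 8-2 = 6
b = 1%2 = 1
v = 1-1 = 0
x = 1-1 = 0
b = 0-1 = -1
v = 0%4 = 0
v = (-1)+0 = -1

0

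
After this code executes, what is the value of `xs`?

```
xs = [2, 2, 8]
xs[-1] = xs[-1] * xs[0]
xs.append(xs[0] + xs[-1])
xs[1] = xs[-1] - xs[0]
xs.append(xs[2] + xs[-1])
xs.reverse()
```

[34, 18, 16, 16, 2]

xs[-1] = xs[-1]*xs[0] = 8*2 = 16 → [2, 2, 16]
append xs[0]+xs[-1] = 2+16 = 18 → [2, 2, 16, 18]
xs[1] = xs[-1]-xs[0] = 18-2 = 16 → [2, 16, 16, 18]
append xs[2]+xs[-1] = 16+18 = 34 → [2, 16, 16, 18, 34]
reverse → [34, 18, 16, 16, 2]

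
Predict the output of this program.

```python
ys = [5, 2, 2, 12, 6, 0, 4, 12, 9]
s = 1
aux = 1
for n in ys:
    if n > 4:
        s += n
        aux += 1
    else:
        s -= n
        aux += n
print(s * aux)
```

n=5: >4, s = 1+5 = 6; aux=2
n=2: not >4, s = 6-2 = 4; aux=4
n=2: not >4, s = 4-2 = 2; aux=6
n=12: >4, s = 2+12 = 14; aux=7
n=6: >4, s = 14+6 = 20; aux=8
n=0: not >4, s = 20-0 = 20; aux=8
n=4: not >4, s = 20-4 = 16; aux=12
n=12: >4, s = 16+12 = 28; aux=13
n=9: >4, s = 28+9 = 37; aux=14
s*aux = 37*14 = 518

518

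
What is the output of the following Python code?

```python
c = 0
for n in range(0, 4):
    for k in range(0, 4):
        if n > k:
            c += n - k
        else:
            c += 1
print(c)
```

20

n=0,k=0: not 0>0, c = 0+1 = 1
n=0,k=1: not 0>1, c = 1+1 = 2
n=0,k=2: not 0>2, c = 2+1 = 3
n=0,k=3: not 0>3, c = 3+1 = 4
n=1,k=0: 1>0, c = 4+1 = 5
n=1,k=1: not 1>1, c = 5+1 = 6
n=1,k=2: not 1>2, c = 6+1 = 7
n=1,k=3: not 1>3, c = 7+1 = 8
n=2,k=0: 2>0, c = 8+2 = 10
n=2,k=1: 2>1, c = 10+1 = 11
n=2,k=2: not 2>2, c = 11+1 = 12
n=2,k=3: not 2>3, c = 12+1 = 13
n=3,k=0: 3>0, c = 13+3 = 16
n=3,k=1: 3>1, c = 16+2 = 18
n=3,k=2: 3>2, c = 18+1 = 19
n=3,k=3: not 3>3, c = 19+1 = 20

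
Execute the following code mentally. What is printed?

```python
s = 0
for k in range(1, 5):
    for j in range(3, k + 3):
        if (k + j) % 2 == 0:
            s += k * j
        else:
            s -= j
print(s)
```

k=1,j=3: even sum, s = 0+3 = 3
k=2,j=3: odd sum, s = 3-3 = 0
k=2,j=4: even sum, s = 0+8 = 8
k=3,j=3: even sum, s = 8+9 = 17
k=3,j=4: odd sum, s = 17-4 = 13
k=3,j=5: even sum, s = 13+15 = 28
k=4,j=3: odd sum, s = 28-3 = 25
k=4,j=4: even sum, s = 25+16 = 41
k=4,j=5: odd sum, s = 41-5 = 36
k=4,j=6: even sum, s = 36+24 = 60

60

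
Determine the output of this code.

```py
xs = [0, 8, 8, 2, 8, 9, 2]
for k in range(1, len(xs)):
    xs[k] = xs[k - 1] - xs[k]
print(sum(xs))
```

-140

k=1: xs[1] = 0-8 = -8 → [0, -8, 8, 2, 8, 9, 2]
k=2: xs[2] = (-8)-8 = -16 → [0, -8, -16, 2, 8, 9, 2]
k=3: xs[3] = (-16)-2 = -18 → [0, -8, -16, -18, 8, 9, 2]
k=4: xs[4] = (-18)-8 = -26 → [0, -8, -16, -18, -26, 9, 2]
k=5: xs[5] = (-26)-9 = -35 → [0, -8, -16, -18, -26, -35, 2]
k=6: xs[6] = (-35)-2 = -37 → [0, -8, -16, -18, -26, -35, -37]
sum = -140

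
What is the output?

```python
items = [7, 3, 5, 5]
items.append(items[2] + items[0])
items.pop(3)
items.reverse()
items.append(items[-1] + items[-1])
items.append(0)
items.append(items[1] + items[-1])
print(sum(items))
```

46

append items[2]+items[0] = 5+7 = 12 → [7, 3, 5, 5, 12]
pop(3) removes 5 → [7, 3, 5, 12]
reverse → [12, 5, 3, 7]
append items[-1]+items[-1] = 7+7 = 14 → [12, 5, 3, 7, 14]
append 0 → [12, 5, 3, 7, 14, 0]
append items[1]+items[-1] = 5+0 = 5 → [12, 5, 3, 7, 14, 0, 5]
sum = 46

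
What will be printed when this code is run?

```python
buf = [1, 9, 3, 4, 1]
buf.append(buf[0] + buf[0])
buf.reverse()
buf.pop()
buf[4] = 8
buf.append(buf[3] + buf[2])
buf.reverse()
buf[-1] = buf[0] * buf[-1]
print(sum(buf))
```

append buf[0]+buf[0] = 1+1 = 2 → [1, 9, 3, 4, 1, 2]
reverse → [2, 1, 4, 3, 9, 1]
pop() removes 1 → [2, 1, 4, 3, 9]
buf[4] = 8 → [2, 1, 4, 3, 8]
append buf[3]+buf[2] = 3+4 = 7 → [2, 1, 4, 3, 8, 7]
reverse → [7, 8, 3, 4, 1, 2]
buf[-1] = buf[0]*buf[-1] = 7*2 = 14 → [7, 8, 3, 4, 1, 14]
sum = 37

37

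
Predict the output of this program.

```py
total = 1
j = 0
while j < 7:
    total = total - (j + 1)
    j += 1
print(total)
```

j=0: total = 1-1 = 0
j=1: total = 0-2 = -2
j=2: total = (-2)-3 = -5
j=3: total = (-5)-4 = -9
j=4: total = (-9)-5 = -14
j=5: total = (-14)-6 = -20
j=6: total = (-20)-7 = -27

-27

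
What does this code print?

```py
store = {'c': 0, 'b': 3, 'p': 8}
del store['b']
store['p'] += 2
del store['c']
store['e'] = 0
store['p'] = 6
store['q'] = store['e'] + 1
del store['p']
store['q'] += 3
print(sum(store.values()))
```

del 'b' → {'c': 0, 'p': 8}
store['p'] = 8+2 = 10 → {'c': 0, 'p': 10}
del 'c' → {'p': 10}
store['e'] = 0 → {'p': 10, 'e': 0}
store['p'] = 6 → {'p': 6, 'e': 0}
store['q'] = store['e']+1 = 1 → {'p': 6, 'e': 0, 'q': 1}
del 'p' → {'e': 0, 'q': 1}
store['q'] = 1+3 = 4 → {'e': 0, 'q': 4}
sum of values = 4

4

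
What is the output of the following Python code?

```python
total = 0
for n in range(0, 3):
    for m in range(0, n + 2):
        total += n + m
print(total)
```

21

n=0,m=0: total = 0+0 = 0
n=0,m=1: total = 0+1 = 1
n=1,m=0: total = 1+1 = 2
n=1,m=1: total = 2+2 = 4
n=1,m=2: total = 4+3 = 7
n=2,m=0: total = 7+2 = 9
n=2,m=1: total = 9+3 = 12
n=2,m=2: total = 12+4 = 16
n=2,m=3: total = 16+5 = 21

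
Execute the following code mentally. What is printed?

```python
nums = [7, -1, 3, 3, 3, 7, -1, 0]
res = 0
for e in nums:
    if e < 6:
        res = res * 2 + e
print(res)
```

50

e=7: not <6
e=-1: <6, res = 0*2+(-1) = -1
e=3: <6, res = (-1)*2+3 = 1
e=3: <6, res = 1*2+3 = 5
e=3: <6, res = 5*2+3 = 13
e=7: not <6
e=-1: <6, res = 13*2+(-1) = 25
e=0: <6, res = 25*2+0 = 50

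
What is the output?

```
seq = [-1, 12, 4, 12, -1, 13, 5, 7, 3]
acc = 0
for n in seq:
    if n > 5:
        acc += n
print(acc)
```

44

n=-1: not >5
n=12: >5, acc = 0+12 = 12
n=4: not >5
n=12: >5, acc = 12+12 = 24
n=-1: not >5
n=13: >5, acc = 24+13 = 37
n=5: not >5
n=7: >5, acc = 37+7 = 44
n=3: not >5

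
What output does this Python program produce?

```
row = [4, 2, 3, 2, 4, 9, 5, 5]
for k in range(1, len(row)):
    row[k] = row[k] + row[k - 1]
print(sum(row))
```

132

k=1: row[1] = 2+4 = 6 → [4, 6, 3, 2, 4, 9, 5, 5]
k=2: row[2] = 3+6 = 9 → [4, 6, 9, 2, 4, 9, 5, 5]
k=3: row[3] = 2+9 = 11 → [4, 6, 9, 11, 4, 9, 5, 5]
k=4: row[4] = 4+11 = 15 → [4, 6, 9, 11, 15, 9, 5, 5]
k=5: row[5] = 9+15 = 24 → [4, 6, 9, 11, 15, 24, 5, 5]
k=6: row[6] = 5+24 = 29 → [4, 6, 9, 11, 15, 24, 29, 5]
k=7: row[7] = 5+29 = 34 → [4, 6, 9, 11, 15, 24, 29, 34]
sum = 132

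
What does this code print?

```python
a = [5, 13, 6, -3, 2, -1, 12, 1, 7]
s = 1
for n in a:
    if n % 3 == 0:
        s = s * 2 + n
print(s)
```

n=5: not %3==0
n=13: not %3==0
n=6: %3==0, s = 1*2+6 = 8
n=-3: %3==0, s = 8*2+(-3) = 13
n=2: not %3==0
n=-1: not %3==0
n=12: %3==0, s = 13*2+12 = 38
n=1: not %3==0
n=7: not %3==0

38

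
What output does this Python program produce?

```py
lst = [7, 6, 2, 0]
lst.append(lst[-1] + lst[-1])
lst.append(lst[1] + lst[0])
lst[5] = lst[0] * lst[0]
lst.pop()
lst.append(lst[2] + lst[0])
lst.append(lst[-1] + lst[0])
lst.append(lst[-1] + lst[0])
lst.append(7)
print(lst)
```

[7, 6, 2, 0, 0, 9, 16, 23, 7]

append lst[-1]+lst[-1] = 0+0 = 0 → [7, 6, 2, 0, 0]
append lst[1]+lst[0] = 6+7 = 13 → [7, 6, 2, 0, 0, 13]
lst[5] = lst[0]*lst[0] = 7*7 = 49 → [7, 6, 2, 0, 0, 49]
pop() removes 49 → [7, 6, 2, 0, 0]
append lst[2]+lst[0] = 2+7 = 9 → [7, 6, 2, 0, 0, 9]
append lst[-1]+lst[0] = 9+7 = 16 → [7, 6, 2, 0, 0, 9, 16]
append lst[-1]+lst[0] = 16+7 = 23 → [7, 6, 2, 0, 0, 9, 16, 23]
append 7 → [7, 6, 2, 0, 0, 9, 16, 23, 7]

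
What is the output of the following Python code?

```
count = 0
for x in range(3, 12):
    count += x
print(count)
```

x=3: count = 0+3 = 3
x=4: count = 3+4 = 7
x=5: count = 7+5 = 12
x=6: count = 12+6 = 18
x=7: count = 18+7 = 25
x=8: count = 25+8 = 33
x=9: count = 33+9 = 42
x=10: count = 42+10 = 52
x=11: count = 52+11 = 63

63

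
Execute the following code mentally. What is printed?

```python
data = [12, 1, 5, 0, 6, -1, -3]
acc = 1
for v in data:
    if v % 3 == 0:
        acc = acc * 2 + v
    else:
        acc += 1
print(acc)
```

139

v=12: %3==0, acc = 1*2+12 = 14
v=1: not %3==0, acc = 14+1 = 15
v=5: not %3==0, acc = 15+1 = 16
v=0: %3==0, acc = 16*2+0 = 32
v=6: %3==0, acc = 32*2+6 = 70
v=-1: not %3==0, acc = 70+1 = 71
v=-3: %3==0, acc = 71*2+(-3) = 139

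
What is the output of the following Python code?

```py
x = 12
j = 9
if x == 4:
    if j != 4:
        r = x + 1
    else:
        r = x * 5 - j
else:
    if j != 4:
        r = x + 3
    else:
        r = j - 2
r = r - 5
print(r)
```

10

x=12, j=9
x == 4 is False; j != 4 is True
→ r = x + 3 = 15
r = 15-5 = 10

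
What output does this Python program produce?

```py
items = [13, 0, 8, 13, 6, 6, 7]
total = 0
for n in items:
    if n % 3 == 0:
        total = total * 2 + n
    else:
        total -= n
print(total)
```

n=13: not %3==0, total = 0-13 = -13
n=0: %3==0, total = (-13)*2+0 = -26
n=8: not %3==0, total = (-26)-8 = -34
n=13: not %3==0, total = (-34)-13 = -47
n=6: %3==0, total = (-47)*2+6 = -88
n=6: %3==0, total = (-88)*2+6 = -170
n=7: not %3==0, total = (-170)-7 = -177

-177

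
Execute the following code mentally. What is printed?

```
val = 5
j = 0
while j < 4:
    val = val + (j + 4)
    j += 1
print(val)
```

j=0: val = 5+4 = 9
j=1: val = 9+5 = 14
j=2: val = 14+6 = 20
j=3: val = 20+7 = 27

27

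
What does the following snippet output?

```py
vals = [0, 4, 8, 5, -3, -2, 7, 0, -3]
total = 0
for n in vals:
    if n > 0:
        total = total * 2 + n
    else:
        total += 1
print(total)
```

103

n=0: not >0, total = 0+1 = 1
n=4: >0, total = 1*2+4 = 6
n=8: >0, total = 6*2+8 = 20
n=5: >0, total = 20*2+5 = 45
n=-3: not >0, total = 45+1 = 46
n=-2: not >0, total = 46+1 = 47
n=7: >0, total = 47*2+7 = 101
n=0: not >0, total = 101+1 = 102
n=-3: not >0, total = 102+1 = 103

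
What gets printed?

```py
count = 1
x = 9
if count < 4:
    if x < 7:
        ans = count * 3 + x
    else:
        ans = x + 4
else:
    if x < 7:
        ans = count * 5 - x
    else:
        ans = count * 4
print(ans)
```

count=1, x=9
count < 4 is True; x < 7 is False
→ ans = x + 4 = 13

13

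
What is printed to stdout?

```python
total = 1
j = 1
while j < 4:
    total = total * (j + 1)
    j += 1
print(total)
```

24

j=1: total = 1*2 = 2
j=2: total = 2*3 = 6
j=3: total = 6*4 = 24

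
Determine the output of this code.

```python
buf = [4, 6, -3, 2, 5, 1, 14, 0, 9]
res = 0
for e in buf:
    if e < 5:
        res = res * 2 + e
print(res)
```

e=4: <5, res = 0*2+4 = 4
e=6: not <5
e=-3: <5, res = 4*2+(-3) = 5
e=2: <5, res = 5*2+2 = 12
e=5: not <5
e=1: <5, res = 12*2+1 = 25
e=14: not <5
e=0: <5, res = 25*2+0 = 50
e=9: not <5

50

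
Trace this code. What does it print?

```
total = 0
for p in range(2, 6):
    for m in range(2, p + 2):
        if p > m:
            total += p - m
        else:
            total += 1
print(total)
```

p=2,m=2: not 2>2, total = 0+1 = 1
p=2,m=3: not 2>3, total = 1+1 = 2
p=3,m=2: 3>2, total = 2+1 = 3
p=3,m=3: not 3>3, total = 3+1 = 4
p=3,m=4: not 3>4, total = 4+1 = 5
p=4,m=2: 4>2, total = 5+2 = 7
p=4,m=3: 4>3, total = 7+1 = 8
p=4,m=4: not 4>4, total = 8+1 = 9
p=4,m=5: not 4>5, total = 9+1 = 10
p=5,m=2: 5>2, total = 10+3 = 13
p=5,m=3: 5>3, total = 13+2 = 15
p=5,m=4: 5>4, total = 15+1 = 16
p=5,m=5: not 5>5, total = 16+1 = 17
p=5,m=6: not 5>6, total = 17+1 = 18

18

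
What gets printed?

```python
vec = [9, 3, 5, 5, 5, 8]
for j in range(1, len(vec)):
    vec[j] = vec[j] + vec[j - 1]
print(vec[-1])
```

j=1: vec[1] = 3+9 = 12 → [9, 12, 5, 5, 5, 8]
j=2: vec[2] = 5+12 = 17 → [9, 12, 17, 5, 5, 8]
j=3: vec[3] = 5+17 = 22 → [9, 12, 17, 22, 5, 8]
j=4: vec[4] = 5+22 = 27 → [9, 12, 17, 22, 27, 8]
j=5: vec[5] = 8+27 = 35 → [9, 12, 17, 22, 27, 35]

35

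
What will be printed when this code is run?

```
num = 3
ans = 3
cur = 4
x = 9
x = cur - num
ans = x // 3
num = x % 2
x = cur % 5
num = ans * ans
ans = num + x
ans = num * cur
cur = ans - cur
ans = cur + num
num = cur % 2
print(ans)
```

-4

x = 4-3 = 1
ans = 1//3 = 0
num = 1%2 = 1
x = 4%5 = 4
num = 0*0 = 0
ans = 0+4 = 4
ans = 0*4 = 0
cur = 0-4 = -4
ans = (-4)+0 = -4
num = (-4)%2 = 0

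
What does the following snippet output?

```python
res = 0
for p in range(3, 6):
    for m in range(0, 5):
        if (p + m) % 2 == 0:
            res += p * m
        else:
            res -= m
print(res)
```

40

p=3,m=0: odd sum, res = 0-0 = 0
p=3,m=1: even sum, res = 0+3 = 3
p=3,m=2: odd sum, res = 3-2 = 1
p=3,m=3: even sum, res = 1+9 = 10
p=3,m=4: odd sum, res = 10-4 = 6
p=4,m=0: even sum, res = 6+0 = 6
p=4,m=1: odd sum, res = 6-1 = 5
p=4,m=2: even sum, res = 5+8 = 13
p=4,m=3: odd sum, res = 13-3 = 10
p=4,m=4: even sum, res = 10+16 = 26
p=5,m=0: odd sum, res = 26-0 = 26
p=5,m=1: even sum, res = 26+5 = 31
p=5,m=2: odd sum, res = 31-2 = 29
p=5,m=3: even sum, res = 29+15 = 44
p=5,m=4: odd sum, res = 44-4 = 40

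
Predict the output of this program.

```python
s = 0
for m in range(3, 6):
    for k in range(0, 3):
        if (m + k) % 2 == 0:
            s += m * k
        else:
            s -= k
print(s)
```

m=3,k=0: odd sum, s = 0-0 = 0
m=3,k=1: even sum, s = 0+3 = 3
m=3,k=2: odd sum, s = 3-2 = 1
m=4,k=0: even sum, s = 1+0 = 1
m=4,k=1: odd sum, s = 1-1 = 0
m=4,k=2: even sum, s = 0+8 = 8
m=5,k=0: odd sum, s = 8-0 = 8
m=5,k=1: even sum, s = 8+5 = 13
m=5,k=2: odd sum, s = 13-2 = 11

11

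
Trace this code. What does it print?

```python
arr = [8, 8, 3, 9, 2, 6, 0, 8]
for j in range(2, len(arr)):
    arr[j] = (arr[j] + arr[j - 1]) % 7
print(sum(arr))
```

28

j=2: arr[2] = (3+8)%7 = 4 → [8, 8, 4, 9, 2, 6, 0, 8]
j=3: arr[3] = (9+4)%7 = 6 → [8, 8, 4, 6, 2, 6, 0, 8]
j=4: arr[4] = (2+6)%7 = 1 → [8, 8, 4, 6, 1, 6, 0, 8]
j=5: arr[5] = (6+1)%7 = 0 → [8, 8, 4, 6, 1, 0, 0, 8]
j=6: arr[6] = (0+0)%7 = 0 → [8, 8, 4, 6, 1, 0, 0, 8]
j=7: arr[7] = (8+0)%7 = 1 → [8, 8, 4, 6, 1, 0, 0, 1]
sum = 28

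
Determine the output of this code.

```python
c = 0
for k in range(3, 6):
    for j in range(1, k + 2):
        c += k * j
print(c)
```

195

k=3,j=1: c = 0+3 = 3
k=3,j=2: c = 3+6 = 9
k=3,j=3: c = 9+9 = 18
k=3,j=4: c = 18+12 = 30
k=4,j=1: c = 30+4 = 34
k=4,j=2: c = 34+8 = 42
k=4,j=3: c = 42+12 = 54
k=4,j=4: c = 54+16 = 70
k=4,j=5: c = 70+20 = 90
k=5,j=1: c = 90+5 = 95
k=5,j=2: c = 95+10 = 105
k=5,j=3: c = 105+15 = 120
k=5,j=4: c = 120+20 = 140
k=5,j=5: c = 140+25 = 165
k=5,j=6: c = 165+30 = 195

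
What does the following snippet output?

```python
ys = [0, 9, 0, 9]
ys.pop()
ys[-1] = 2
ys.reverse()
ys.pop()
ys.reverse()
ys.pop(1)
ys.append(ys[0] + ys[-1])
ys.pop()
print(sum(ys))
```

9

pop() removes 9 → [0, 9, 0]
ys[-1] = 2 → [0, 9, 2]
reverse → [2, 9, 0]
pop() removes 0 → [2, 9]
reverse → [9, 2]
pop(1) removes 2 → [9]
append ys[0]+ys[-1] = 9+9 = 18 → [9, 18]
pop() removes 18 → [9]
sum = 9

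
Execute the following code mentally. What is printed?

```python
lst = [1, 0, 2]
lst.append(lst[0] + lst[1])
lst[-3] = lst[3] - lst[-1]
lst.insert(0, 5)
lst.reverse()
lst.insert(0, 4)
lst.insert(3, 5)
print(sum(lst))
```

18

append lst[0]+lst[1] = 1+0 = 1 → [1, 0, 2, 1]
lst[-3] = lst[3]-lst[-1] = 1-1 = 0 → [1, 0, 2, 1]
insert 5 at 0 → [5, 1, 0, 2, 1]
reverse → [1, 2, 0, 1, 5]
insert 4 at 0 → [4, 1, 2, 0, 1, 5]
insert 5 at 3 → [4, 1, 2, 5, 0, 1, 5]
sum = 18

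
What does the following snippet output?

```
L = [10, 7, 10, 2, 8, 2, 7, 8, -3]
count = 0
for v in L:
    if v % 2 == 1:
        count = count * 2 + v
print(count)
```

v=10: not odd
v=7: odd, count = 0*2+7 = 7
v=10: not odd
v=2: not odd
v=8: not odd
v=2: not odd
v=7: odd, count = 7*2+7 = 21
v=8: not odd
v=-3: odd, count = 21*2+(-3) = 39

39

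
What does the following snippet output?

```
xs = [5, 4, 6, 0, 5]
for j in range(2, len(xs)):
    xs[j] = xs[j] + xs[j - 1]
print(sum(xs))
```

j=2: xs[2] = 6+4 = 10 → [5, 4, 10, 0, 5]
j=3: xs[3] = 0+10 = 10 → [5, 4, 10, 10, 5]
j=4: xs[4] = 5+10 = 15 → [5, 4, 10, 10, 15]
sum = 44

44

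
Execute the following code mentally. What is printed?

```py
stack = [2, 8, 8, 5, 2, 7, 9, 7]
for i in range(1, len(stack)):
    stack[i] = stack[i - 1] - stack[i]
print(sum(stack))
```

-167

i=1: stack[1] = 2-8 = -6 → [2, -6, 8, 5, 2, 7, 9, 7]
i=2: stack[2] = (-6)-8 = -14 → [2, -6, -14, 5, 2, 7, 9, 7]
i=3: stack[3] = (-14)-5 = -19 → [2, -6, -14, -19, 2, 7, 9, 7]
i=4: stack[4] = (-19)-2 = -21 → [2, -6, -14, -19, -21, 7, 9, 7]
i=5: stack[5] = (-21)-7 = -28 → [2, -6, -14, -19, -21, -28, 9, 7]
i=6: stack[6] = (-28)-9 = -37 → [2, -6, -14, -19, -21, -28, -37, 7]
i=7: stack[7] = (-37)-7 = -44 → [2, -6, -14, -19, -21, -28, -37, -44]
sum = -167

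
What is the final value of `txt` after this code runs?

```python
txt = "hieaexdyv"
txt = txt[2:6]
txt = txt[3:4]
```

slice [2:6] → 'eaex'
slice [3:4] → 'x'

'x'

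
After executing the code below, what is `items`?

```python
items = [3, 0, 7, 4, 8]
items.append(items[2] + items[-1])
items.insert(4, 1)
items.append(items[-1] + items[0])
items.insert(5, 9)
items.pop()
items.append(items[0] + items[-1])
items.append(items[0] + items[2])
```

append items[2]+items[-1] = 7+8 = 15 → [3, 0, 7, 4, 8, 15]
insert 1 at 4 → [3, 0, 7, 4, 1, 8, 15]
append items[-1]+items[0] = 15+3 = 18 → [3, 0, 7, 4, 1, 8, 15, 18]
insert 9 at 5 → [3, 0, 7, 4, 1, 9, 8, 15, 18]
pop() removes 18 → [3, 0, 7, 4, 1, 9, 8, 15]
append items[0]+items[-1] = 3+15 = 18 → [3, 0, 7, 4, 1, 9, 8, 15, 18]
append items[0]+items[2] = 3+7 = 10 → [3, 0, 7, 4, 1, 9, 8, 15, 18, 10]

[3, 0, 7, 4, 1, 9, 8, 15, 18, 10]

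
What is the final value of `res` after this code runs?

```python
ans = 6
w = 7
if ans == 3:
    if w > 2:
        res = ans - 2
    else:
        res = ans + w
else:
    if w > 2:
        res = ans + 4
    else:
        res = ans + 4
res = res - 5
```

5

ans=6, w=7
ans == 3 is False; w > 2 is True
→ res = ans + 4 = 10
res = 10-5 = 5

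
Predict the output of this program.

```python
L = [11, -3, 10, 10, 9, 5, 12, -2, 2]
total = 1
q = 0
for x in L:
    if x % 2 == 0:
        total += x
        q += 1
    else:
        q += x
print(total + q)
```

60

x=11: not even; q=11
x=-3: not even; q=8
x=10: even, total = 1+10 = 11; q=9
x=10: even, total = 11+10 = 21; q=10
x=9: not even; q=19
x=5: not even; q=24
x=12: even, total = 21+12 = 33; q=25
x=-2: even, total = 33+(-2) = 31; q=26
x=2: even, total = 31+2 = 33; q=27
total+q = 33+27 = 60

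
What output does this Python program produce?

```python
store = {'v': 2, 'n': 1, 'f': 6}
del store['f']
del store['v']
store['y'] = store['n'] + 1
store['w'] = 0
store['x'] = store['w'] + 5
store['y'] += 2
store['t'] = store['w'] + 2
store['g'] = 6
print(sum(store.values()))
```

del 'f' → {'v': 2, 'n': 1}
del 'v' → {'n': 1}
store['y'] = store['n']+1 = 2 → {'n': 1, 'y': 2}
store['w'] = 0 → {'n': 1, 'y': 2, 'w': 0}
store['x'] = store['w']+5 = 5 → {'n': 1, 'y': 2, 'w': 0, 'x': 5}
store['y'] = 2+2 = 4 → {'n': 1, 'y': 4, 'w': 0, 'x': 5}
store['t'] = store['w']+2 = 2 → {'n': 1, 'y': 4, 'w': 0, 'x': 5, 't': 2}
store['g'] = 6 → {'n': 1, 'y': 4, 'w': 0, 'x': 5, 't': 2, 'g': 6}
sum of values = 18

18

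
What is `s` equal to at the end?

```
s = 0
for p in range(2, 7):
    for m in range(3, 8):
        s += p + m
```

225

p=2,m=3: s = 0+5 = 5
p=2,m=4: s = 5+6 = 11
p=2,m=5: s = 11+7 = 18
p=2,m=6: s = 18+8 = 26
p=2,m=7: s = 26+9 = 35
p=3,m=3: s = 35+6 = 41
p=3,m=4: s = 41+7 = 48
p=3,m=5: s = 48+8 = 56
p=3,m=6: s = 56+9 = 65
p=3,m=7: s = 65+10 = 75
p=4,m=3: s = 75+7 = 82
p=4,m=4: s = 82+8 = 90
p=4,m=5: s = 90+9 = 99
p=4,m=6: s = 99+10 = 109
p=4,m=7: s = 109+11 = 120
p=5,m=3: s = 120+8 = 128
p=5,m=4: s = 128+9 = 137
p=5,m=5: s = 137+10 = 147
p=5,m=6: s = 147+11 = 158
p=5,m=7: s = 158+12 = 170
p=6,m=3: s = 170+9 = 179
p=6,m=4: s = 179+10 = 189
p=6,m=5: s = 189+11 = 200
p=6,m=6: s = 200+12 = 212
p=6,m=7: s = 212+13 = 225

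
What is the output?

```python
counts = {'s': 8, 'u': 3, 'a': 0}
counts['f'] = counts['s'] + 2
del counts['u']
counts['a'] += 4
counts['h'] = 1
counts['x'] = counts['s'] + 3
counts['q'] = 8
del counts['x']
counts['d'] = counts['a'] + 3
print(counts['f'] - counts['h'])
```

9

counts['f'] = counts['s']+2 = 10 → {'s': 8, 'u': 3, 'a': 0, 'f': 10}
del 'u' → {'s': 8, 'a': 0, 'f': 10}
counts['a'] = 0+4 = 4 → {'s': 8, 'a': 4, 'f': 10}
counts['h'] = 1 → {'s': 8, 'a': 4, 'f': 10, 'h': 1}
counts['x'] = counts['s']+3 = 11 → {'s': 8, 'a': 4, 'f': 10, 'h': 1, 'x': 11}
counts['q'] = 8 → {'s': 8, 'a': 4, 'f': 10, 'h': 1, 'x': 11, 'q': 8}
del 'x' → {'s': 8, 'a': 4, 'f': 10, 'h': 1, 'q': 8}
counts['d'] = counts['a']+3 = 7 → {'s': 8, 'a': 4, 'f': 10, 'h': 1, 'q': 8, 'd': 7}
counts['f']-counts['h'] = 10-1 = 9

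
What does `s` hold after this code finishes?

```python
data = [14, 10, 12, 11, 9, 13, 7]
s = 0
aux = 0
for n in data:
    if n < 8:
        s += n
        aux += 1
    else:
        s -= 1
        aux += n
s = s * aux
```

n=14: not <8, s = 0-1 = -1; aux=14
n=10: not <8, s = (-1)-1 = -2; aux=24
n=12: not <8, s = (-2)-1 = -3; aux=36
n=11: not <8, s = (-3)-1 = -4; aux=47
n=9: not <8, s = (-4)-1 = -5; aux=56
n=13: not <8, s = (-5)-1 = -6; aux=69
n=7: <8, s = (-6)+7 = 1; aux=70
s*aux = 1*70 = 70

70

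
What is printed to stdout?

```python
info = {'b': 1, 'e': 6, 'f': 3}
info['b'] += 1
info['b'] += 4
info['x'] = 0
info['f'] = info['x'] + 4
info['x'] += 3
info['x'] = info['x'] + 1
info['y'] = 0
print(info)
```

info['b'] = 1+1 = 2 → {'b': 2, 'e': 6, 'f': 3}
info['b'] = 2+4 = 6 → {'b': 6, 'e': 6, 'f': 3}
info['x'] = 0 → {'b': 6, 'e': 6, 'f': 3, 'x': 0}
info['f'] = info['x']+4 = 4 → {'b': 6, 'e': 6, 'f': 4, 'x': 0}
info['x'] = 0+3 = 3 → {'b': 6, 'e': 6, 'f': 4, 'x': 3}
info['x'] = info['x']+1 = 4 → {'b': 6, 'e': 6, 'f': 4, 'x': 4}
info['y'] = 0 → {'b': 6, 'e': 6, 'f': 4, 'x': 4, 'y': 0}

{'b': 6, 'e': 6, 'f': 4, 'x': 4, 'y': 0}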